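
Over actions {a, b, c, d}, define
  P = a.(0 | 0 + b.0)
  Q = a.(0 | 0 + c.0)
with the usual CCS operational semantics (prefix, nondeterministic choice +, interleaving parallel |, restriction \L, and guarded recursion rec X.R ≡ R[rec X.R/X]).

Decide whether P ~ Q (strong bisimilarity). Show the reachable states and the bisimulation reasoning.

NO

P's transition system — 3 states:
  u0 = a.(0 | 0 + b.0) | -a-> u1
  u1 = 0 | 0 + b.0 | -b-> u2
  u2 = 0 | stopped
Q's transition system — 3 states:
  v0 = a.(0 | 0 + c.0) | -a-> v1
  v1 = 0 | 0 + c.0 | -c-> v2
  v2 = 0 | stopped
Partition-refinement fixed point:
  B0 = {u0}
  B1 = {u1}
  B2 = {u2, v2}
  B3 = {v0}
  B4 = {v1}
u0 ∈ B0, v0 ∈ B3 → different blocks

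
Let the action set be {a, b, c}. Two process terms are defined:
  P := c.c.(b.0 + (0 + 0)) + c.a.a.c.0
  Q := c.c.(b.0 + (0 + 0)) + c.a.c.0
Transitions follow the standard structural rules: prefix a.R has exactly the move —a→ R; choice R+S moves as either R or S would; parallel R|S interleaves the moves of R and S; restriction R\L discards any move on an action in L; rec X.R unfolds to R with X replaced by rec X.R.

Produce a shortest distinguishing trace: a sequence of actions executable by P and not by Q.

caa

Reachable graph of P (7 states):
  s0 = c.c.(b.0 + (0 + 0)) + c.a.a.c.0 | —c→ s1, —c→ s2
  s1 = a.a.c.0 | —a→ s3
  s2 = c.(b.0 + (0 + 0)) | —c→ s4
  s3 = a.c.0 | —a→ s5
  s4 = b.0 + (0 + 0) | —b→ s6
  s5 = c.0 | —c→ s6
  s6 = 0 | ∅
Reachable graph of Q (6 states):
  t0 = c.c.(b.0 + (0 + 0)) + c.a.c.0 | —c→ t1, —c→ t2
  t1 = a.c.0 | —a→ t3
  t2 = c.(b.0 + (0 + 0)) | —c→ t4
  t3 = c.0 | —c→ t5
  t4 = b.0 + (0 + 0) | —b→ t5
  t5 = 0 | ∅
Trace ⟨caa⟩ through P, begin at {s0}:
  [1] c ⇒ {s1, s2}
  [2] a ⇒ {s3}
  [3] a ⇒ {s5}
  ✓ P
Trace ⟨caa⟩ through Q, begin at {t0}:
  [1] c ⇒ {t1, t2}
  [2] a ⇒ {t3}
  [3] a ⇒ ∅ (Q stuck)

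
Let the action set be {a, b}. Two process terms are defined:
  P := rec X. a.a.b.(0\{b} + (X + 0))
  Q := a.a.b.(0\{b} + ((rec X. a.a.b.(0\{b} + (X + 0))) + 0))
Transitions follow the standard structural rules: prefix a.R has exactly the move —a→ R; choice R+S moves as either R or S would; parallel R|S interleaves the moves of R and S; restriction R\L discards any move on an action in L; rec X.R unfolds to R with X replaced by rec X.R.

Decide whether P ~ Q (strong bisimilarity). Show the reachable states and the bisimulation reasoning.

P's transition system — 4 states:
  u0 = rec X. a.a.b.(0\{b} + (X + 0)) ⊢ --a--▸ u1
  u1 = a.b.(0\{b} + ((rec X. a.a.b.(0\{b} + (X + 0))) + 0)) ⊢ --a--▸ u2
  u2 = b.(0\{b} + ((rec X. a.a.b.(0\{b} + (X + 0))) + 0)) ⊢ --b--▸ u3
  u3 = 0\{b} + ((rec X. a.a.b.(0\{b} + (X + 0))) + 0) ⊢ --a--▸ u1
Q's transition system — 4 states:
  v0 = a.a.b.(0\{b} + ((rec X. a.a.b.(0\{b} + (X + 0))) + 0)) ⊢ --a--▸ v1
  v1 = a.b.(0\{b} + ((rec X. a.a.b.(0\{b} + (X + 0))) + 0)) ⊢ --a--▸ v2
  v2 = b.(0\{b} + ((rec X. a.a.b.(0\{b} + (X + 0))) + 0)) ⊢ --b--▸ v3
  v3 = 0\{b} + ((rec X. a.a.b.(0\{b} + (X + 0))) + 0) ⊢ --a--▸ v1
Bisimilarity quotient blocks:
  B0 = {u0, u3, v0, v3}
  B1 = {u1, v1}
  B2 = {u2, v2}
u0 ∈ B0, v0 ∈ B0 → same block

YES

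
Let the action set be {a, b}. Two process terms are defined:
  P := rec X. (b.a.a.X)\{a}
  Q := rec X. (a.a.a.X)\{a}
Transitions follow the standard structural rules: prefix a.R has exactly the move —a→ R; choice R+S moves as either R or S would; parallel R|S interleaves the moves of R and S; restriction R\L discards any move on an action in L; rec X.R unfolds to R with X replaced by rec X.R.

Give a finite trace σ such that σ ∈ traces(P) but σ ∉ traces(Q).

P's transition system — 2 states:
  p0 = rec X. (b.a.a.X)\{a} | -b-> p1
  p1 = (a.a.(rec X. (b.a.a.X)\{a}))\{a} | deadlocked
Q's transition system — 1 states:
  q0 = rec X. (a.a.a.X)\{a} | deadlocked
Run σ = ⟨b⟩ on P: start {p0}
  step 1 (b): {p1}
  — P admits the full trace.
Run σ = ⟨b⟩ on Q: start {q0}
  step 1 (b): ∅  — Q cannot continue

b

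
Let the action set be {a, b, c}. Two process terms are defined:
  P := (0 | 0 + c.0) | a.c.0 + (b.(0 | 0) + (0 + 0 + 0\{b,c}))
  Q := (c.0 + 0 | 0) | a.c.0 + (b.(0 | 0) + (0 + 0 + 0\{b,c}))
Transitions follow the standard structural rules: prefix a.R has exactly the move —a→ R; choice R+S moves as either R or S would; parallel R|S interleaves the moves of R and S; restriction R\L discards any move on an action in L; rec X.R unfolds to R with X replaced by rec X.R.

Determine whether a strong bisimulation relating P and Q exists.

Reachable graph of P (6 states):
  s0 = (0 | 0 + c.0) | a.c.0 + (b.(0 | 0) + (0 + 0 + 0\{b,c})) :: ··a··> s1, ··b··> s2, ··c··> s3
  s1 = (0 | 0 + c.0) | c.0 :: ··c··> s4, ··c··> s5
  s2 = 0 | 0 :: stopped
  s3 = 0 | a.c.0 :: ··a··> s5
  s4 = (0 | 0 + c.0) | 0 :: ··c··> s2
  s5 = 0 | c.0 :: ··c··> s2
Reachable graph of Q (6 states):
  t0 = (c.0 + 0 | 0) | a.c.0 + (b.(0 | 0) + (0 + 0 + 0\{b,c})) :: ··a··> t1, ··b··> t2, ··c··> t3
  t1 = (c.0 + 0 | 0) | c.0 :: ··c··> t4, ··c··> t5
  t2 = 0 | 0 :: stopped
  t3 = 0 | a.c.0 :: ··a··> t5
  t4 = (c.0 + 0 | 0) | 0 :: ··c··> t2
  t5 = 0 | c.0 :: ··c··> t2
Coarsest stable partition (strong bisimilarity classes):
  B0 = {s0, t0}
  B1 = {s2, t2}
  B2 = {s3, t3}
  B3 = {s4, s5, t4, t5}
  B4 = {s1, t1}
s0 ∈ B0, t0 ∈ B0 → same block

YES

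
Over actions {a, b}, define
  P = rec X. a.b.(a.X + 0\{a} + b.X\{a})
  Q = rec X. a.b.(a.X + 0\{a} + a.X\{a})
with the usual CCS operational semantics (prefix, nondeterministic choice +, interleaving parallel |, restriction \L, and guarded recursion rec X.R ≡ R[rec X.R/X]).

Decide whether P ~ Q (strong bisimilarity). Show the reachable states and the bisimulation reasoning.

NO

P's transition system — 4 states:
  s0 = rec X. a.b.(a.X + 0\{a} + b.X\{a}) | ··a··> s1
  s1 = b.(a.(rec X. a.b.(a.X + 0\{a} + b.X\{a})) + 0\{a} + b.(rec X. a.b.(a.X + 0\{a} + b.X\{a}))\{a}) | ··b··> s2
  s2 = a.(rec X. a.b.(a.X + 0\{a} + b.X\{a})) + 0\{a} + b.(rec X. a.b.(a.X + 0\{a} + b.X\{a}))\{a} | ··a··> s0, ··b··> s3
  s3 = (rec X. a.b.(a.X + 0\{a} + b.X\{a}))\{a} | ∅
Q's transition system — 4 states:
  t0 = rec X. a.b.(a.X + 0\{a} + a.X\{a}) | ··a··> t1
  t1 = b.(a.(rec X. a.b.(a.X + 0\{a} + a.X\{a})) + 0\{a} + a.(rec X. a.b.(a.X + 0\{a} + a.X\{a}))\{a}) | ··b··> t2
  t2 = a.(rec X. a.b.(a.X + 0\{a} + a.X\{a})) + 0\{a} + a.(rec X. a.b.(a.X + 0\{a} + a.X\{a}))\{a} | ··a··> t0, ··a··> t3
  t3 = (rec X. a.b.(a.X + 0\{a} + a.X\{a}))\{a} | ∅
Partition-refinement fixed point:
  B0 = {s0}
  B1 = {s1}
  B2 = {s2}
  B3 = {s3, t3}
  B4 = {t0}
  B5 = {t1}
  B6 = {t2}
s0 ∈ B0, t0 ∈ B4 → different blocks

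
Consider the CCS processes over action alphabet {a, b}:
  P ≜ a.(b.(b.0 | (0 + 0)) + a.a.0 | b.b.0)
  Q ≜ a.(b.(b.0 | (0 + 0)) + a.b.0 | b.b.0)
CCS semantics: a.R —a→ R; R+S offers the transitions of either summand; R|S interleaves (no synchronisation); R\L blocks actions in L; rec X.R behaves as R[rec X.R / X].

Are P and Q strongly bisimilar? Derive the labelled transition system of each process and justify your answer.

Reachable graph of P (12 states):
  s0 = a.(b.(b.0 | (0 + 0)) + a.a.0 | b.b.0) ⊢ =a=> s1
  s1 = b.(b.0 | (0 + 0)) + a.a.0 | b.b.0 ⊢ =a=> s2, =b=> s3, =b=> s4
  s2 = a.0 | b.b.0 ⊢ =a=> s5, =b=> s6
  s3 = a.a.0 | b.0 ⊢ =a=> s6, =b=> s7
  s4 = b.0 | (0 + 0) ⊢ =b=> s8
  s5 = 0 | b.b.0 ⊢ =b=> s9
  s6 = a.0 | b.0 ⊢ =a=> s9, =b=> s10
  s7 = a.a.0 | 0 ⊢ =a=> s10
  s8 = 0 | (0 + 0) ⊢ (no moves)
  s9 = 0 | b.0 ⊢ =b=> s11
  s10 = a.0 | 0 ⊢ =a=> s11
  s11 = 0 | 0 ⊢ (no moves)
Reachable graph of Q (12 states):
  t0 = a.(b.(b.0 | (0 + 0)) + a.b.0 | b.b.0) ⊢ =a=> t1
  t1 = b.(b.0 | (0 + 0)) + a.b.0 | b.b.0 ⊢ =a=> t2, =b=> t3, =b=> t4
  t2 = b.0 | b.b.0 ⊢ =b=> t5, =b=> t6
  t3 = a.b.0 | b.0 ⊢ =a=> t6, =b=> t7
  t4 = b.0 | (0 + 0) ⊢ =b=> t8
  t5 = 0 | b.b.0 ⊢ =b=> t9
  t6 = b.0 | b.0 ⊢ =b=> t10, =b=> t9
  t7 = a.b.0 | 0 ⊢ =a=> t10
  t8 = 0 | (0 + 0) ⊢ (no moves)
  t9 = 0 | b.0 ⊢ =b=> t11
  t10 = b.0 | 0 ⊢ =b=> t11
  t11 = 0 | 0 ⊢ (no moves)
Partition-refinement fixed point:
  B0 = {s0}
  B1 = {s1}
  B2 = {s3}
  B3 = {s6}
  B4 = {s4, s9, t10, t4, t9}
  B5 = {s11, s8, t11, t8}
  B6 = {s10}
  B7 = {s7}
  B8 = {s2}
  B9 = {s5, t5, t6}
  B10 = {t0}
  B11 = {t1}
  B12 = {t3}
  B13 = {t7}
  B14 = {t2}
s0 ∈ B0, t0 ∈ B10 → different blocks

NO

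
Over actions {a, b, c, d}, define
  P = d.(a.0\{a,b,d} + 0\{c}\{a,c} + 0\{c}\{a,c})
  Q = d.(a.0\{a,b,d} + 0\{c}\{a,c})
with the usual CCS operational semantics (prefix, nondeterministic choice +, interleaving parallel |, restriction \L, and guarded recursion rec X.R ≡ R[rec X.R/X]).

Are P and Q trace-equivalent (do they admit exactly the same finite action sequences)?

Reachable graph of P (3 states):
  u0 = d.(a.0\{a,b,d} + 0\{c}\{a,c} + 0\{c}\{a,c}) ⊢ ··d··> u1
  u1 = a.0\{a,b,d} + 0\{c}\{a,c} + 0\{c}\{a,c} ⊢ ··a··> u2
  u2 = 0\{a,b,d} ⊢ (no moves)
Reachable graph of Q (3 states):
  v0 = d.(a.0\{a,b,d} + 0\{c}\{a,c}) ⊢ ··d··> v1
  v1 = a.0\{a,b,d} + 0\{c}\{a,c} ⊢ ··a··> v2
  v2 = 0\{a,b,d} ⊢ (no moves)
Bisimilarity quotient blocks:
  B0 = {u0, v0}
  B1 = {u1, v1}
  B2 = {u2, v2}
u0 ∈ B0, v0 ∈ B0 → same block
Bisimilar ⇒ trace-equivalent.

YES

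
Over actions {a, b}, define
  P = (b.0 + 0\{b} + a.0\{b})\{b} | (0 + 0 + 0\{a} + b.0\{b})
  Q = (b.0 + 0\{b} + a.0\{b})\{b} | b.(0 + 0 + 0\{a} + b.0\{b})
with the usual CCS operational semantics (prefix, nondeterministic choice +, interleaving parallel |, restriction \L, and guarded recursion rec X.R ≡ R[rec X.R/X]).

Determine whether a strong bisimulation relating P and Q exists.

P's transition system — 4 states:
  p0 = (b.0 + 0\{b} + a.0\{b})\{b} | (0 + 0 + 0\{a} + b.0\{b}) → =a=> p1, =b=> p2
  p1 = 0\{b}\{b} | (0 + 0 + 0\{a} + b.0\{b}) → =b=> p3
  p2 = (b.0 + 0\{b} + a.0\{b})\{b} | 0\{b} → =a=> p3
  p3 = 0\{b}\{b} | 0\{b} → deadlocked
Q's transition system — 6 states:
  q0 = (b.0 + 0\{b} + a.0\{b})\{b} | b.(0 + 0 + 0\{a} + b.0\{b}) → =a=> q1, =b=> q2
  q1 = 0\{b}\{b} | b.(0 + 0 + 0\{a} + b.0\{b}) → =b=> q3
  q2 = (b.0 + 0\{b} + a.0\{b})\{b} | (0 + 0 + 0\{a} + b.0\{b}) → =a=> q3, =b=> q4
  q3 = 0\{b}\{b} | (0 + 0 + 0\{a} + b.0\{b}) → =b=> q5
  q4 = (b.0 + 0\{b} + a.0\{b})\{b} | 0\{b} → =a=> q5
  q5 = 0\{b}\{b} | 0\{b} → deadlocked
Partition-refinement fixed point:
  B0 = {p0, q2}
  B1 = {p2, q4}
  B2 = {p3, q5}
  B3 = {p1, q3}
  B4 = {q0}
  B5 = {q1}
p0 ∈ B0, q0 ∈ B4 → different blocks

NO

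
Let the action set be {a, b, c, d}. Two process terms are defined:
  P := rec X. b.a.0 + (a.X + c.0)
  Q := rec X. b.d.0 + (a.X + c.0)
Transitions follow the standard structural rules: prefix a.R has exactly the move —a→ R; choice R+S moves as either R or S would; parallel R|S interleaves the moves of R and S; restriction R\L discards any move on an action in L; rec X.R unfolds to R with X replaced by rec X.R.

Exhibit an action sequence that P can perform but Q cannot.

LTS(P): 3 reachable states
  s0 = rec X. b.a.0 + (a.X + c.0) has moves -a-> s0, -b-> s1, -c-> s2
  s1 = a.0 has moves -a-> s2
  s2 = 0 has moves ∅
LTS(Q): 3 reachable states
  t0 = rec X. b.d.0 + (a.X + c.0) has moves -a-> t0, -b-> t1, -c-> t2
  t1 = d.0 has moves -d-> t2
  t2 = 0 has moves ∅
Run σ = ⟨ba⟩ on P: start {s0}
  after b @ step 1: {s1}
  after a @ step 2: {s2}
  — P admits the full trace.
Run σ = ⟨ba⟩ on Q: start {t0}
  after b @ step 1: {t1}
  after a @ step 2: no successor for Q

ba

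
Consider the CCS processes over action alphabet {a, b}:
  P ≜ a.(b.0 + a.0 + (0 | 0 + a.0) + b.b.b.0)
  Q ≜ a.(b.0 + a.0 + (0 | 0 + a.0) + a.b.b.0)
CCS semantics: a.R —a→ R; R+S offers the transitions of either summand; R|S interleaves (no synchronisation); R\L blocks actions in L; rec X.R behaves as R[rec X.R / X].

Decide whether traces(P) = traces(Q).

P's transition system — 5 states:
  p0 = a.(b.0 + a.0 + (0 | 0 + a.0) + b.b.b.0) has moves =a=> p1
  p1 = b.0 + a.0 + (0 | 0 + a.0) + b.b.b.0 has moves =a=> p2, =b=> p2, =b=> p3
  p2 = 0 has moves ·
  p3 = b.b.0 has moves =b=> p4
  p4 = b.0 has moves =b=> p2
Q's transition system — 5 states:
  q0 = a.(b.0 + a.0 + (0 | 0 + a.0) + a.b.b.0) has moves =a=> q1
  q1 = b.0 + a.0 + (0 | 0 + a.0) + a.b.b.0 has moves =a=> q2, =a=> q3, =b=> q2
  q2 = 0 has moves ·
  q3 = b.b.0 has moves =b=> q4
  q4 = b.0 has moves =b=> q2
Trace ⟨abb⟩ through P, begin at {p0}:
  step 1 (a): {p1}
  step 2 (b): {p2, p3}
  step 3 (b): {p4}
  — P admits the full trace.
Trace ⟨abb⟩ through Q, begin at {q0}:
  step 1 (a): {q1}
  step 2 (b): {q2}
  step 3 (b): ∅ (Q stuck)

trace-distinct — witness ⟨abb⟩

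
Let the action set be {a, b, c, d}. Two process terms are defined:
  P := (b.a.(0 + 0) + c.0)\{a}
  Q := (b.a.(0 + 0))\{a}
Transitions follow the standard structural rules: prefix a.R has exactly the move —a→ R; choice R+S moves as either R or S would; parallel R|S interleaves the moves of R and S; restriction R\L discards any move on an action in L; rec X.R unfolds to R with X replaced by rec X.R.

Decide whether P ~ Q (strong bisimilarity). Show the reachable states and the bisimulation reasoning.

LTS(P): 3 reachable states
  m0 = (b.a.(0 + 0) + c.0)\{a} | --b--▸ m1, --c--▸ m2
  m1 = (a.(0 + 0))\{a} | ·
  m2 = 0\{a} | ·
LTS(Q): 2 reachable states
  n0 = (b.a.(0 + 0))\{a} | --b--▸ n1
  n1 = (a.(0 + 0))\{a} | ·
Coarsest stable partition (strong bisimilarity classes):
  B0 = {m0}
  B1 = {m1, m2, n1}
  B2 = {n0}
m0 ∈ B0, n0 ∈ B2 → different blocks

P ≁ Q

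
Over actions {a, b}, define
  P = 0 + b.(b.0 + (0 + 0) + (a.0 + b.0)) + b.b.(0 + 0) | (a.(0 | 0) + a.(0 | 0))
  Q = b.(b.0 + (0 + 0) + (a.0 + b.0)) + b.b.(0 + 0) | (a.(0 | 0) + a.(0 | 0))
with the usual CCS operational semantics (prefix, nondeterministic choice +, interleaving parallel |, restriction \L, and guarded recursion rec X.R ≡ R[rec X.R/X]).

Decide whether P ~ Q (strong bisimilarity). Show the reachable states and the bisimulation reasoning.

Reachable graph of P (8 states):
  s0 = 0 + b.(b.0 + (0 + 0) + (a.0 + b.0)) + b.b.(0 + 0) | (a.(0 | 0) + a.(0 | 0)) :: -a-> s1, -b-> s2, -b-> s3
  s1 = b.b.(0 + 0) | (0 | 0) :: -b-> s4
  s2 = b.(0 + 0) | (a.(0 | 0) + a.(0 | 0)) :: -a-> s4, -b-> s5
  s3 = b.0 + (0 + 0) + (a.0 + b.0) :: -a-> s6, -b-> s6
  s4 = b.(0 + 0) | (0 | 0) :: -b-> s7
  s5 = (0 + 0) | (a.(0 | 0) + a.(0 | 0)) :: -a-> s7
  s6 = 0 :: deadlocked
  s7 = (0 + 0) | (0 | 0) :: deadlocked
Reachable graph of Q (8 states):
  t0 = b.(b.0 + (0 + 0) + (a.0 + b.0)) + b.b.(0 + 0) | (a.(0 | 0) + a.(0 | 0)) :: -a-> t1, -b-> t2, -b-> t3
  t1 = b.b.(0 + 0) | (0 | 0) :: -b-> t4
  t2 = b.(0 + 0) | (a.(0 | 0) + a.(0 | 0)) :: -a-> t4, -b-> t5
  t3 = b.0 + (0 + 0) + (a.0 + b.0) :: -a-> t6, -b-> t6
  t4 = b.(0 + 0) | (0 | 0) :: -b-> t7
  t5 = (0 + 0) | (a.(0 | 0) + a.(0 | 0)) :: -a-> t7
  t6 = 0 :: deadlocked
  t7 = (0 + 0) | (0 | 0) :: deadlocked
Bisimilarity quotient blocks:
  B0 = {s0, t0}
  B1 = {s2, t2}
  B2 = {s5, t5}
  B3 = {s6, s7, t6, t7}
  B4 = {s4, t4}
  B5 = {s3, t3}
  B6 = {s1, t1}
s0 ∈ B0, t0 ∈ B0 → same block

bisimilar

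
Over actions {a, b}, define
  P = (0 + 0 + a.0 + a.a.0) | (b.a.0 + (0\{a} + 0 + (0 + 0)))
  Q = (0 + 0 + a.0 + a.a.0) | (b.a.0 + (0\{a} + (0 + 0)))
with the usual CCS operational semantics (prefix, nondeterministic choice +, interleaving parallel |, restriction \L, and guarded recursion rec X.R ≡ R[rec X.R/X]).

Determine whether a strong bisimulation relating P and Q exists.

bisimilar

P's transition system — 9 states:
  u0 = (0 + 0 + a.0 + a.a.0) | (b.a.0 + (0\{a} + 0 + (0 + 0))) → --a--▸ u1, --a--▸ u2, --b--▸ u3
  u1 = 0 | (b.a.0 + (0\{a} + 0 + (0 + 0))) → --b--▸ u4
  u2 = a.0 | (b.a.0 + (0\{a} + 0 + (0 + 0))) → --a--▸ u1, --b--▸ u5
  u3 = (0 + 0 + a.0 + a.a.0) | a.0 → --a--▸ u4, --a--▸ u5, --a--▸ u6
  u4 = 0 | a.0 → --a--▸ u7
  u5 = a.0 | a.0 → --a--▸ u4, --a--▸ u8
  u6 = (0 + 0 + a.0 + a.a.0) | 0 → --a--▸ u7, --a--▸ u8
  u7 = 0 | 0 → stopped
  u8 = a.0 | 0 → --a--▸ u7
Q's transition system — 9 states:
  v0 = (0 + 0 + a.0 + a.a.0) | (b.a.0 + (0\{a} + (0 + 0))) → --a--▸ v1, --a--▸ v2, --b--▸ v3
  v1 = 0 | (b.a.0 + (0\{a} + (0 + 0))) → --b--▸ v4
  v2 = a.0 | (b.a.0 + (0\{a} + (0 + 0))) → --a--▸ v1, --b--▸ v5
  v3 = (0 + 0 + a.0 + a.a.0) | a.0 → --a--▸ v4, --a--▸ v5, --a--▸ v6
  v4 = 0 | a.0 → --a--▸ v7
  v5 = a.0 | a.0 → --a--▸ v4, --a--▸ v8
  v6 = (0 + 0 + a.0 + a.a.0) | 0 → --a--▸ v7, --a--▸ v8
  v7 = 0 | 0 → stopped
  v8 = a.0 | 0 → --a--▸ v7
Coarsest stable partition (strong bisimilarity classes):
  B0 = {u0, v0}
  B1 = {u3, v3}
  B2 = {u6, v6}
  B3 = {u7, v7}
  B4 = {u4, u8, v4, v8}
  B5 = {u5, v5}
  B6 = {u2, v2}
  B7 = {u1, v1}
u0 ∈ B0, v0 ∈ B0 → same block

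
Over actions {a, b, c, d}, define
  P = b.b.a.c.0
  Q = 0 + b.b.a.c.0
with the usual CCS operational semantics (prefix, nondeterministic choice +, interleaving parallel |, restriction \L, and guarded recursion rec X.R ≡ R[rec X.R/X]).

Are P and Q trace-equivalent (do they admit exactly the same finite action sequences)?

Reachable graph of P (5 states):
  p0 = b.b.a.c.0 ⊢ --b--▸ p1
  p1 = b.a.c.0 ⊢ --b--▸ p2
  p2 = a.c.0 ⊢ --a--▸ p3
  p3 = c.0 ⊢ --c--▸ p4
  p4 = 0 ⊢ ∅
Reachable graph of Q (5 states):
  q0 = 0 + b.b.a.c.0 ⊢ --b--▸ q1
  q1 = b.a.c.0 ⊢ --b--▸ q2
  q2 = a.c.0 ⊢ --a--▸ q3
  q3 = c.0 ⊢ --c--▸ q4
  q4 = 0 ⊢ ∅
Partition-refinement fixed point:
  B0 = {p0, q0}
  B1 = {p1, q1}
  B2 = {p2, q2}
  B3 = {p3, q3}
  B4 = {p4, q4}
p0 ∈ B0, q0 ∈ B0 → same block
Bisimilar ⇒ trace-equivalent.

YES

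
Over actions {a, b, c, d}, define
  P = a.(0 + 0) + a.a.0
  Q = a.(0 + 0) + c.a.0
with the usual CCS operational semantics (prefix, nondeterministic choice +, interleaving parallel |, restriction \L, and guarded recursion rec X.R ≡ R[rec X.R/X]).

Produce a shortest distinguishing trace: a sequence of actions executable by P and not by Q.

P's transition system — 4 states:
  p0 = a.(0 + 0) + a.a.0 ⊢ —a→ p1, —a→ p2
  p1 = 0 + 0 ⊢ ·
  p2 = a.0 ⊢ —a→ p3
  p3 = 0 ⊢ ·
Q's transition system — 4 states:
  q0 = a.(0 + 0) + c.a.0 ⊢ —a→ q1, —c→ q2
  q1 = 0 + 0 ⊢ ·
  q2 = a.0 ⊢ —a→ q3
  q3 = 0 ⊢ ·
Run σ = ⟨aa⟩ on P: start {p0}
  [1] a ⇒ {p1, p2}
  [2] a ⇒ {p3}
  ✓ P
Run σ = ⟨aa⟩ on Q: start {q0}
  [1] a ⇒ {q1}
  [2] a ⇒ no successor for Q

aa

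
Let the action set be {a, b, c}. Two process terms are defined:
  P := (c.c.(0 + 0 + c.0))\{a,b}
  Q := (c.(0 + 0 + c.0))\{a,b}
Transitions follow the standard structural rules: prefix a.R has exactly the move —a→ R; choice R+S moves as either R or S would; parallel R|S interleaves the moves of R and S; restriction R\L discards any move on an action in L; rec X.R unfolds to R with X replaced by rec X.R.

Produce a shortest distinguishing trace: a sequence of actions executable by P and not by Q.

ccc

LTS(P): 4 reachable states
  p0 = (c.c.(0 + 0 + c.0))\{a,b} ⊢ -c-> p1
  p1 = (c.(0 + 0 + c.0))\{a,b} ⊢ -c-> p2
  p2 = (0 + 0 + c.0)\{a,b} ⊢ -c-> p3
  p3 = 0\{a,b} ⊢ deadlocked
LTS(Q): 3 reachable states
  q0 = (c.(0 + 0 + c.0))\{a,b} ⊢ -c-> q1
  q1 = (0 + 0 + c.0)\{a,b} ⊢ -c-> q2
  q2 = 0\{a,b} ⊢ deadlocked
Run σ = ⟨ccc⟩ on P: start {p0}
  step 1 (c): {p1}
  step 2 (c): {p2}
  step 3 (c): {p3}
  ✓ P
Run σ = ⟨ccc⟩ on Q: start {q0}
  step 1 (c): {q1}
  step 2 (c): {q2}
  step 3 (c): ∅ (Q stuck)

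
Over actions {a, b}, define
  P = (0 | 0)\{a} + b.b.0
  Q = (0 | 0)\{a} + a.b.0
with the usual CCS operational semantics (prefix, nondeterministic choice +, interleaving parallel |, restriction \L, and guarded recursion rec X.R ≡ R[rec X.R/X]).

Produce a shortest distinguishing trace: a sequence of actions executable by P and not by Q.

LTS(P): 3 reachable states
  m0 = (0 | 0)\{a} + b.b.0 | —b→ m1
  m1 = b.0 | —b→ m2
  m2 = 0 | ·
LTS(Q): 3 reachable states
  n0 = (0 | 0)\{a} + a.b.0 | —a→ n1
  n1 = b.0 | —b→ n2
  n2 = 0 | ·
Run σ = ⟨b⟩ on P: start {m0}
  step 1 (b): {m1}
  — P admits the full trace.
Run σ = ⟨b⟩ on Q: start {n0}
  step 1 (b): no successor for Q

b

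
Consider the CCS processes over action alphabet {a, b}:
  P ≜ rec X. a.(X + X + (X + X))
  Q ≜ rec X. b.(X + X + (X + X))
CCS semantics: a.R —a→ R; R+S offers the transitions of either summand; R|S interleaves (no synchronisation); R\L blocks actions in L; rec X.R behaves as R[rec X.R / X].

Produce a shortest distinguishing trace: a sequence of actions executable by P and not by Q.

LTS(P): 2 reachable states
  s0 = rec X. a.(X + X + (X + X)) → =a=> s1
  s1 = (rec X. a.(X + X + (X + X))) + (rec X. a.(X + X + (X + X))) + ((rec X. a.(X + X + (X + X))) + (rec X. a.(X + X + (X + X)))) → =a=> s1
LTS(Q): 2 reachable states
  t0 = rec X. b.(X + X + (X + X)) → =b=> t1
  t1 = (rec X. b.(X + X + (X + X))) + (rec X. b.(X + X + (X + X))) + ((rec X. b.(X + X + (X + X))) + (rec X. b.(X + X + (X + X)))) → =b=> t1
Trace ⟨a⟩ through P, begin at {s0}:
  [1] a ⇒ {s1}
  ✓ P
Trace ⟨a⟩ through Q, begin at {t0}:
  [1] a ⇒ ∅  — Q cannot continue

a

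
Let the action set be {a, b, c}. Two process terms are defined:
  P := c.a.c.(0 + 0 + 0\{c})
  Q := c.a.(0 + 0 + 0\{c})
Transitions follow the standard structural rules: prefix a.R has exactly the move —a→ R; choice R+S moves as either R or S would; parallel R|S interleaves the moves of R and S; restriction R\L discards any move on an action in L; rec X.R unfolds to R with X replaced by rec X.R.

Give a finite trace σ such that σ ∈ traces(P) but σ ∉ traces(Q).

cac

LTS(P): 4 reachable states
  s0 = c.a.c.(0 + 0 + 0\{c}) :: =c=> s1
  s1 = a.c.(0 + 0 + 0\{c}) :: =a=> s2
  s2 = c.(0 + 0 + 0\{c}) :: =c=> s3
  s3 = 0 + 0 + 0\{c} :: stopped
LTS(Q): 3 reachable states
  t0 = c.a.(0 + 0 + 0\{c}) :: =c=> t1
  t1 = a.(0 + 0 + 0\{c}) :: =a=> t2
  t2 = 0 + 0 + 0\{c} :: stopped
Trace ⟨cac⟩ through P, begin at {s0}:
  after c @ step 1: {s1}
  after a @ step 2: {s2}
  after c @ step 3: {s3}
  — P admits the full trace.
Trace ⟨cac⟩ through Q, begin at {t0}:
  after c @ step 1: {t1}
  after a @ step 2: {t2}
  after c @ step 3: no successor for Q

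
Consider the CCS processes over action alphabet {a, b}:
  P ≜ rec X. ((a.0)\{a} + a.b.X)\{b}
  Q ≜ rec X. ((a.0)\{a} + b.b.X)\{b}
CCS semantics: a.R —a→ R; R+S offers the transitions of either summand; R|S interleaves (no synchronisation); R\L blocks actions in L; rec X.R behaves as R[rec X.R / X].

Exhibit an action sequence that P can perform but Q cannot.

LTS(P): 2 reachable states
  m0 = rec X. ((a.0)\{a} + a.b.X)\{b} :: =a=> m1
  m1 = (b.(rec X. ((a.0)\{a} + a.b.X)\{b}))\{b} :: deadlocked
LTS(Q): 1 reachable states
  n0 = rec X. ((a.0)\{a} + b.b.X)\{b} :: deadlocked
Executing a from P (initial set {m0}):
  step 1 (a): {m1}
  — P admits the full trace.
Executing a from Q (initial set {n0}):
  step 1 (a): ∅  — Q cannot continue

a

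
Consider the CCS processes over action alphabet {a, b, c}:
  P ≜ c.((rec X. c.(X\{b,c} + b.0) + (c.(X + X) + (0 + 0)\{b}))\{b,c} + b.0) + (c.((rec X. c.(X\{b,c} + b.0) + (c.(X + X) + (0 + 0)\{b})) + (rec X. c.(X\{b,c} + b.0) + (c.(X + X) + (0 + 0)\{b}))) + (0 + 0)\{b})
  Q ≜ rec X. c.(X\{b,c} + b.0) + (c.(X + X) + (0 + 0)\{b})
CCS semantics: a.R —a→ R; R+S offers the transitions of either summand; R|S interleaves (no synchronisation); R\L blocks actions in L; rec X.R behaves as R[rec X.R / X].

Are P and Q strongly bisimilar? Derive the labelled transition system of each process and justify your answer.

Reachable graph of P (4 states):
  s0 = c.((rec X. c.(X\{b,c} + b.0) + (c.(X + X) + (0 + 0)\{b}))\{b,c} + b.0) + (c.((rec X. c.(X\{b,c} + b.0) + (c.(X + X) + (0 + 0)\{b})) + (rec X. c.(X\{b,c} + b.0) + (c.(X + X) + (0 + 0)\{b}))) + (0 + 0)\{b}) → =c=> s1, =c=> s2
  s1 = (rec X. c.(X\{b,c} + b.0) + (c.(X + X) + (0 + 0)\{b})) + (rec X. c.(X\{b,c} + b.0) + (c.(X + X) + (0 + 0)\{b})) → =c=> s1, =c=> s2
  s2 = (rec X. c.(X\{b,c} + b.0) + (c.(X + X) + (0 + 0)\{b}))\{b,c} + b.0 → =b=> s3
  s3 = 0 → (no moves)
Reachable graph of Q (4 states):
  t0 = rec X. c.(X\{b,c} + b.0) + (c.(X + X) + (0 + 0)\{b}) → =c=> t1, =c=> t2
  t1 = (rec X. c.(X\{b,c} + b.0) + (c.(X + X) + (0 + 0)\{b})) + (rec X. c.(X\{b,c} + b.0) + (c.(X + X) + (0 + 0)\{b})) → =c=> t1, =c=> t2
  t2 = (rec X. c.(X\{b,c} + b.0) + (c.(X + X) + (0 + 0)\{b}))\{b,c} + b.0 → =b=> t3
  t3 = 0 → (no moves)
Coarsest stable partition (strong bisimilarity classes):
  B0 = {s0, s1, t0, t1}
  B1 = {s2, t2}
  B2 = {s3, t3}
s0 ∈ B0, t0 ∈ B0 → same block

YES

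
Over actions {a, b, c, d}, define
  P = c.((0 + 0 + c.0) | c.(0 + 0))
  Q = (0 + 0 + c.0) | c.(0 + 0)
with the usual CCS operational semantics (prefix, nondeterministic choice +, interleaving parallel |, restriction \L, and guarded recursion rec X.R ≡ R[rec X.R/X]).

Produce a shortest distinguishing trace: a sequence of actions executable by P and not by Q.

ccc

P's transition system — 5 states:
  p0 = c.((0 + 0 + c.0) | c.(0 + 0)) ⊢ -c-> p1
  p1 = (0 + 0 + c.0) | c.(0 + 0) ⊢ -c-> p2, -c-> p3
  p2 = (0 + 0 + c.0) | (0 + 0) ⊢ -c-> p4
  p3 = 0 | c.(0 + 0) ⊢ -c-> p4
  p4 = 0 | (0 + 0) ⊢ ∅
Q's transition system — 4 states:
  q0 = (0 + 0 + c.0) | c.(0 + 0) ⊢ -c-> q1, -c-> q2
  q1 = (0 + 0 + c.0) | (0 + 0) ⊢ -c-> q3
  q2 = 0 | c.(0 + 0) ⊢ -c-> q3
  q3 = 0 | (0 + 0) ⊢ ∅
Executing ccc from P (initial set {p0}):
  after c @ step 1: {p1}
  after c @ step 2: {p2, p3}
  after c @ step 3: {p4}
  ✓ P
Executing ccc from Q (initial set {q0}):
  after c @ step 1: {q1, q2}
  after c @ step 2: {q3}
  after c @ step 3: ∅ (Q stuck)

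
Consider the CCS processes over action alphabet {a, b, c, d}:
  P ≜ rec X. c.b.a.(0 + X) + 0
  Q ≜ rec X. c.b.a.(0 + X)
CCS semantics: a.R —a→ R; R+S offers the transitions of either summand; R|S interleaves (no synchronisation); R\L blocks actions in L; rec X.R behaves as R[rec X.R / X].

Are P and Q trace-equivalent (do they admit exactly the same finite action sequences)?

traces(P) = traces(Q)

Reachable graph of P (4 states):
  u0 = rec X. c.b.a.(0 + X) + 0 | -c-> u1
  u1 = b.a.(0 + (rec X. c.b.a.(0 + X) + 0)) | -b-> u2
  u2 = a.(0 + (rec X. c.b.a.(0 + X) + 0)) | -a-> u3
  u3 = 0 + (rec X. c.b.a.(0 + X) + 0) | -c-> u1
Reachable graph of Q (4 states):
  v0 = rec X. c.b.a.(0 + X) | -c-> v1
  v1 = b.a.(0 + (rec X. c.b.a.(0 + X))) | -b-> v2
  v2 = a.(0 + (rec X. c.b.a.(0 + X))) | -a-> v3
  v3 = 0 + (rec X. c.b.a.(0 + X)) | -c-> v1
Partition-refinement fixed point:
  B0 = {u0, u3, v0, v3}
  B1 = {u1, v1}
  B2 = {u2, v2}
u0 ∈ B0, v0 ∈ B0 → same block
Bisimilar ⇒ trace-equivalent.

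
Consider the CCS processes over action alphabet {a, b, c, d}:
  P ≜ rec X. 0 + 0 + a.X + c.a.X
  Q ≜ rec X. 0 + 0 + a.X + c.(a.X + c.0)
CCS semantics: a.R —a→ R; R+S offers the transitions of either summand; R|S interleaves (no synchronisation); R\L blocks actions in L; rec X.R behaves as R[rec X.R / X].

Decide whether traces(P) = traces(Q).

LTS(P): 2 reachable states
  p0 = rec X. 0 + 0 + a.X + c.a.X | ··a··> p0, ··c··> p1
  p1 = a.(rec X. 0 + 0 + a.X + c.a.X) | ··a··> p0
LTS(Q): 3 reachable states
  q0 = rec X. 0 + 0 + a.X + c.(a.X + c.0) | ··a··> q0, ··c··> q1
  q1 = a.(rec X. 0 + 0 + a.X + c.(a.X + c.0)) + c.0 | ··a··> q0, ··c··> q2
  q2 = 0 | stopped
Executing cc from Q (initial set {q0}):
  [1] c ⇒ {q1}
  [2] c ⇒ {q2}
  Q completes σ.
Executing cc from P (initial set {p0}):
  [1] c ⇒ {p1}
  [2] c ⇒ ∅ (P stuck)

trace-distinct — witness ⟨cc⟩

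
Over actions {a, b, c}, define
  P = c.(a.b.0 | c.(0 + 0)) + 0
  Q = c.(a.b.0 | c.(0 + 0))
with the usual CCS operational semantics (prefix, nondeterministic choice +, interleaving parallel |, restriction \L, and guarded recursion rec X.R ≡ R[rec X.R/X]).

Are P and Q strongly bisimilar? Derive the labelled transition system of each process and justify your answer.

P's transition system — 7 states:
  m0 = c.(a.b.0 | c.(0 + 0)) + 0 | =c=> m1
  m1 = a.b.0 | c.(0 + 0) | =a=> m2, =c=> m3
  m2 = b.0 | c.(0 + 0) | =b=> m4, =c=> m5
  m3 = a.b.0 | (0 + 0) | =a=> m5
  m4 = 0 | c.(0 + 0) | =c=> m6
  m5 = b.0 | (0 + 0) | =b=> m6
  m6 = 0 | (0 + 0) | ∅
Q's transition system — 7 states:
  n0 = c.(a.b.0 | c.(0 + 0)) | =c=> n1
  n1 = a.b.0 | c.(0 + 0) | =a=> n2, =c=> n3
  n2 = b.0 | c.(0 + 0) | =b=> n4, =c=> n5
  n3 = a.b.0 | (0 + 0) | =a=> n5
  n4 = 0 | c.(0 + 0) | =c=> n6
  n5 = b.0 | (0 + 0) | =b=> n6
  n6 = 0 | (0 + 0) | ∅
Coarsest stable partition (strong bisimilarity classes):
  B0 = {m0, n0}
  B1 = {m1, n1}
  B2 = {m3, n3}
  B3 = {m5, n5}
  B4 = {m6, n6}
  B5 = {m2, n2}
  B6 = {m4, n4}
m0 ∈ B0, n0 ∈ B0 → same block

YES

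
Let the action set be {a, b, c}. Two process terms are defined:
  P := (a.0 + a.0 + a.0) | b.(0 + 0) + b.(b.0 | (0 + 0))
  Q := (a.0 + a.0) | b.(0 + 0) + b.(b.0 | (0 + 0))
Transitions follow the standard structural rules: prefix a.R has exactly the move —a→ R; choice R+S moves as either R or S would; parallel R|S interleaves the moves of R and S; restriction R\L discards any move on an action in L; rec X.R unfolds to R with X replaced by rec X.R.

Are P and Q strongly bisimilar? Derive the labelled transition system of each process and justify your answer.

LTS(P): 5 reachable states
  m0 = (a.0 + a.0 + a.0) | b.(0 + 0) + b.(b.0 | (0 + 0)) → =a=> m1, =b=> m2, =b=> m3
  m1 = 0 | b.(0 + 0) → =b=> m4
  m2 = (a.0 + a.0 + a.0) | (0 + 0) → =a=> m4
  m3 = b.0 | (0 + 0) → =b=> m4
  m4 = 0 | (0 + 0) → deadlocked
LTS(Q): 5 reachable states
  n0 = (a.0 + a.0) | b.(0 + 0) + b.(b.0 | (0 + 0)) → =a=> n1, =b=> n2, =b=> n3
  n1 = 0 | b.(0 + 0) → =b=> n4
  n2 = (a.0 + a.0) | (0 + 0) → =a=> n4
  n3 = b.0 | (0 + 0) → =b=> n4
  n4 = 0 | (0 + 0) → deadlocked
Bisimilarity quotient blocks:
  B0 = {m0, n0}
  B1 = {m2, n2}
  B2 = {m4, n4}
  B3 = {m1, m3, n1, n3}
m0 ∈ B0, n0 ∈ B0 → same block

P ~ Q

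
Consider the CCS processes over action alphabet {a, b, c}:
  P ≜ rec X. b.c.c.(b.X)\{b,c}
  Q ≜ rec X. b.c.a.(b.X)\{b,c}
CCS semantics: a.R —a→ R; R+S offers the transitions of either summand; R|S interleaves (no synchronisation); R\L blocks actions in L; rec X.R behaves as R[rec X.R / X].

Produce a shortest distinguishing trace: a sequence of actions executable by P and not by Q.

P's transition system — 4 states:
  p0 = rec X. b.c.c.(b.X)\{b,c} → —b→ p1
  p1 = c.c.(b.(rec X. b.c.c.(b.X)\{b,c}))\{b,c} → —c→ p2
  p2 = c.(b.(rec X. b.c.c.(b.X)\{b,c}))\{b,c} → —c→ p3
  p3 = (b.(rec X. b.c.c.(b.X)\{b,c}))\{b,c} → ·
Q's transition system — 4 states:
  q0 = rec X. b.c.a.(b.X)\{b,c} → —b→ q1
  q1 = c.a.(b.(rec X. b.c.a.(b.X)\{b,c}))\{b,c} → —c→ q2
  q2 = a.(b.(rec X. b.c.a.(b.X)\{b,c}))\{b,c} → —a→ q3
  q3 = (b.(rec X. b.c.a.(b.X)\{b,c}))\{b,c} → ·
Run σ = ⟨bcc⟩ on P: start {p0}
  step 1 (b): {p1}
  step 2 (c): {p2}
  step 3 (c): {p3}
  ✓ P
Run σ = ⟨bcc⟩ on Q: start {q0}
  step 1 (b): {q1}
  step 2 (c): {q2}
  step 3 (c): ∅  — Q cannot continue

bcc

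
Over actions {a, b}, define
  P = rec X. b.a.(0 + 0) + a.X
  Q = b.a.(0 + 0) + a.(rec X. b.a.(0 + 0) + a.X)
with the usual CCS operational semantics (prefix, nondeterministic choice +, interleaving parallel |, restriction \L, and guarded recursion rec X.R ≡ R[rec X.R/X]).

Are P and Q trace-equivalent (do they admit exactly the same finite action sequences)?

trace-equivalent

P's transition system — 3 states:
  s0 = rec X. b.a.(0 + 0) + a.X has moves --a--▸ s0, --b--▸ s1
  s1 = a.(0 + 0) has moves --a--▸ s2
  s2 = 0 + 0 has moves ∅
Q's transition system — 4 states:
  t0 = b.a.(0 + 0) + a.(rec X. b.a.(0 + 0) + a.X) has moves --a--▸ t1, --b--▸ t2
  t1 = rec X. b.a.(0 + 0) + a.X has moves --a--▸ t1, --b--▸ t2
  t2 = a.(0 + 0) has moves --a--▸ t3
  t3 = 0 + 0 has moves ∅
Coarsest stable partition (strong bisimilarity classes):
  B0 = {s0, t0, t1}
  B1 = {s1, t2}
  B2 = {s2, t3}
s0 ∈ B0, t0 ∈ B0 → same block
Bisimilar ⇒ trace-equivalent.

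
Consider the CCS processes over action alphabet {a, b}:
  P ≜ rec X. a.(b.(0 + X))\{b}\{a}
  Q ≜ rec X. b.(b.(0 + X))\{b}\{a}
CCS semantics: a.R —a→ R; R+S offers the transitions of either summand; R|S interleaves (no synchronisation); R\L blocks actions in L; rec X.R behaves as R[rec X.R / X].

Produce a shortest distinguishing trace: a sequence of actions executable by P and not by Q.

Reachable graph of P (2 states):
  u0 = rec X. a.(b.(0 + X))\{b}\{a} ⊢ ··a··> u1
  u1 = (b.(0 + (rec X. a.(b.(0 + X))\{b}\{a})))\{b}\{a} ⊢ stopped
Reachable graph of Q (2 states):
  v0 = rec X. b.(b.(0 + X))\{b}\{a} ⊢ ··b··> v1
  v1 = (b.(0 + (rec X. b.(b.(0 + X))\{b}\{a})))\{b}\{a} ⊢ stopped
Run σ = ⟨a⟩ on P: start {u0}
  after a @ step 1: {u1}
  ✓ P
Run σ = ⟨a⟩ on Q: start {v0}
  after a @ step 1: ∅  — Q cannot continue

a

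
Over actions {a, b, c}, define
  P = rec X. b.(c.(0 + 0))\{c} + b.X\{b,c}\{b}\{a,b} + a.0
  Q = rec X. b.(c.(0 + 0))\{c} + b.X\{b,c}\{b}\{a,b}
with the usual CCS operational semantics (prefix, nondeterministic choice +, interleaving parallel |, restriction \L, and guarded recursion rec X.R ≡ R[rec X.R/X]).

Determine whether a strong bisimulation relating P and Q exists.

not bisimilar

LTS(P): 4 reachable states
  p0 = rec X. b.(c.(0 + 0))\{c} + b.X\{b,c}\{b}\{a,b} + a.0 has moves =a=> p1, =b=> p2, =b=> p3
  p1 = 0 has moves stopped
  p2 = (c.(0 + 0))\{c} has moves stopped
  p3 = (rec X. b.(c.(0 + 0))\{c} + b.X\{b,c}\{b}\{a,b} + a.0)\{b,c}\{b}\{a,b} has moves stopped
LTS(Q): 3 reachable states
  q0 = rec X. b.(c.(0 + 0))\{c} + b.X\{b,c}\{b}\{a,b} has moves =b=> q1, =b=> q2
  q1 = (c.(0 + 0))\{c} has moves stopped
  q2 = (rec X. b.(c.(0 + 0))\{c} + b.X\{b,c}\{b}\{a,b})\{b,c}\{b}\{a,b} has moves stopped
Bisimilarity quotient blocks:
  B0 = {p0}
  B1 = {p1, p2, p3, q1, q2}
  B2 = {q0}
p0 ∈ B0, q0 ∈ B2 → different blocks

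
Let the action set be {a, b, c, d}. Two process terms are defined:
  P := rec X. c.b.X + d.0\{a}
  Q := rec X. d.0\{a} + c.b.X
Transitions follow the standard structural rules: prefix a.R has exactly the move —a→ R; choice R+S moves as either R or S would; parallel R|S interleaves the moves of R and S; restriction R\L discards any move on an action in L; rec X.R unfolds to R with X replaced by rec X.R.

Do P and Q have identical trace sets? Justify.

LTS(P): 3 reachable states
  s0 = rec X. c.b.X + d.0\{a} has moves --c--▸ s1, --d--▸ s2
  s1 = b.(rec X. c.b.X + d.0\{a}) has moves --b--▸ s0
  s2 = 0\{a} has moves (no moves)
LTS(Q): 3 reachable states
  t0 = rec X. d.0\{a} + c.b.X has moves --c--▸ t1, --d--▸ t2
  t1 = b.(rec X. d.0\{a} + c.b.X) has moves --b--▸ t0
  t2 = 0\{a} has moves (no moves)
Partition-refinement fixed point:
  B0 = {s0, t0}
  B1 = {s1, t1}
  B2 = {s2, t2}
s0 ∈ B0, t0 ∈ B0 → same block
Bisimilar ⇒ trace-equivalent.

trace-equivalent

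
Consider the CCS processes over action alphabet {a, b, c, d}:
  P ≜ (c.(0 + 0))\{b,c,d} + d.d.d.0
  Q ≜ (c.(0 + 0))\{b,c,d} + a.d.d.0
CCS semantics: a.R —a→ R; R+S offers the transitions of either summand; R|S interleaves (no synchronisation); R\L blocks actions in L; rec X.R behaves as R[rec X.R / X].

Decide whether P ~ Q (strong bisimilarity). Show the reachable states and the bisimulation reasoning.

LTS(P): 4 reachable states
  p0 = (c.(0 + 0))\{b,c,d} + d.d.d.0 → ··d··> p1
  p1 = d.d.0 → ··d··> p2
  p2 = d.0 → ··d··> p3
  p3 = 0 → (no moves)
LTS(Q): 4 reachable states
  q0 = (c.(0 + 0))\{b,c,d} + a.d.d.0 → ··a··> q1
  q1 = d.d.0 → ··d··> q2
  q2 = d.0 → ··d··> q3
  q3 = 0 → (no moves)
Partition-refinement fixed point:
  B0 = {p0}
  B1 = {p1, q1}
  B2 = {p2, q2}
  B3 = {p3, q3}
  B4 = {q0}
p0 ∈ B0, q0 ∈ B4 → different blocks

P ≁ Q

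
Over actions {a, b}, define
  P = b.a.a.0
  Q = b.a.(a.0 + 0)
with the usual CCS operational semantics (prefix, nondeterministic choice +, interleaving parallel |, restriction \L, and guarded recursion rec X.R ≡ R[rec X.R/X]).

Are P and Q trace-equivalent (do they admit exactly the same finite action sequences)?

LTS(P): 4 reachable states
  m0 = b.a.a.0 | —b→ m1
  m1 = a.a.0 | —a→ m2
  m2 = a.0 | —a→ m3
  m3 = 0 | ∅
LTS(Q): 4 reachable states
  n0 = b.a.(a.0 + 0) | —b→ n1
  n1 = a.(a.0 + 0) | —a→ n2
  n2 = a.0 + 0 | —a→ n3
  n3 = 0 | ∅
Bisimilarity quotient blocks:
  B0 = {m0, n0}
  B1 = {m1, n1}
  B2 = {m2, n2}
  B3 = {m3, n3}
m0 ∈ B0, n0 ∈ B0 → same block
Bisimilar ⇒ trace-equivalent.

traces(P) = traces(Q)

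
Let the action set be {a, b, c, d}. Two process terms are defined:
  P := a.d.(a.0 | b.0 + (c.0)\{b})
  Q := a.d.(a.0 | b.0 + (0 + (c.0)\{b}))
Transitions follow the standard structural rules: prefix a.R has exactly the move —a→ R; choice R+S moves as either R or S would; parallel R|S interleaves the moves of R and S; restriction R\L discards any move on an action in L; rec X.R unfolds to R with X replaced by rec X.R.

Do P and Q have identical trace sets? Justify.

LTS(P): 7 reachable states
  s0 = a.d.(a.0 | b.0 + (c.0)\{b}) → =a=> s1
  s1 = d.(a.0 | b.0 + (c.0)\{b}) → =d=> s2
  s2 = a.0 | b.0 + (c.0)\{b} → =a=> s3, =b=> s4, =c=> s5
  s3 = 0 | b.0 → =b=> s6
  s4 = a.0 | 0 → =a=> s6
  s5 = 0\{b} → deadlocked
  s6 = 0 | 0 → deadlocked
LTS(Q): 7 reachable states
  t0 = a.d.(a.0 | b.0 + (0 + (c.0)\{b})) → =a=> t1
  t1 = d.(a.0 | b.0 + (0 + (c.0)\{b})) → =d=> t2
  t2 = a.0 | b.0 + (0 + (c.0)\{b}) → =a=> t3, =b=> t4, =c=> t5
  t3 = 0 | b.0 → =b=> t6
  t4 = a.0 | 0 → =a=> t6
  t5 = 0\{b} → deadlocked
  t6 = 0 | 0 → deadlocked
Bisimilarity quotient blocks:
  B0 = {s0, t0}
  B1 = {s1, t1}
  B2 = {s2, t2}
  B3 = {s5, s6, t5, t6}
  B4 = {s3, t3}
  B5 = {s4, t4}
s0 ∈ B0, t0 ∈ B0 → same block
Bisimilar ⇒ trace-equivalent.

trace-equivalent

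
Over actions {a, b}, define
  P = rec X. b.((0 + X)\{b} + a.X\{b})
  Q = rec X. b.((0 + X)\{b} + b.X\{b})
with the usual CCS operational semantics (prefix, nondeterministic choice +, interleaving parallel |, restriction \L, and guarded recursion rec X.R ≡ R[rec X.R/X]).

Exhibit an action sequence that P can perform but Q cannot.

ba

LTS(P): 3 reachable states
  s0 = rec X. b.((0 + X)\{b} + a.X\{b}) → ··b··> s1
  s1 = (0 + (rec X. b.((0 + X)\{b} + a.X\{b})))\{b} + a.(rec X. b.((0 + X)\{b} + a.X\{b}))\{b} → ··a··> s2
  s2 = (rec X. b.((0 + X)\{b} + a.X\{b}))\{b} → (no moves)
LTS(Q): 3 reachable states
  t0 = rec X. b.((0 + X)\{b} + b.X\{b}) → ··b··> t1
  t1 = (0 + (rec X. b.((0 + X)\{b} + b.X\{b})))\{b} + b.(rec X. b.((0 + X)\{b} + b.X\{b}))\{b} → ··b··> t2
  t2 = (rec X. b.((0 + X)\{b} + b.X\{b}))\{b} → (no moves)
Trace ⟨ba⟩ through P, begin at {s0}:
  after b @ step 1: {s1}
  after a @ step 2: {s2}
  ✓ P
Trace ⟨ba⟩ through Q, begin at {t0}:
  after b @ step 1: {t1}
  after a @ step 2: no successor for Q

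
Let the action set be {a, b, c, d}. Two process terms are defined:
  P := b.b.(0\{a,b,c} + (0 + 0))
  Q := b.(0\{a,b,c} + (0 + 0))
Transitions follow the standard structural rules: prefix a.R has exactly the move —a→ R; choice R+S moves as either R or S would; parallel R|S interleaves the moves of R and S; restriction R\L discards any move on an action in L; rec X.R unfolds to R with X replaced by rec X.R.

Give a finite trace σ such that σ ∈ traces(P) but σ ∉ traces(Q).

LTS(P): 3 reachable states
  s0 = b.b.(0\{a,b,c} + (0 + 0)) ⊢ —b→ s1
  s1 = b.(0\{a,b,c} + (0 + 0)) ⊢ —b→ s2
  s2 = 0\{a,b,c} + (0 + 0) ⊢ (no moves)
LTS(Q): 2 reachable states
  t0 = b.(0\{a,b,c} + (0 + 0)) ⊢ —b→ t1
  t1 = 0\{a,b,c} + (0 + 0) ⊢ (no moves)
Executing bb from P (initial set {s0}):
  step 1 (b): {s1}
  step 2 (b): {s2}
  — P admits the full trace.
Executing bb from Q (initial set {t0}):
  step 1 (b): {t1}
  step 2 (b): ∅  — Q cannot continue

bb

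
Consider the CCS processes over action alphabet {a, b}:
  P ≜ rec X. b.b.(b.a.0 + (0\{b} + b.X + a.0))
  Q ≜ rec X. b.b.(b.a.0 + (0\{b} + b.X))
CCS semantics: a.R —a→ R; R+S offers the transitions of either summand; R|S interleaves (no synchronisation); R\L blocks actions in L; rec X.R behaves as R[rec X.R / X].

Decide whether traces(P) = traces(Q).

NO — witness ⟨bba⟩

P's transition system — 5 states:
  s0 = rec X. b.b.(b.a.0 + (0\{b} + b.X + a.0)) has moves —b→ s1
  s1 = b.(b.a.0 + (0\{b} + b.(rec X. b.b.(b.a.0 + (0\{b} + b.X + a.0))) + a.0)) has moves —b→ s2
  s2 = b.a.0 + (0\{b} + b.(rec X. b.b.(b.a.0 + (0\{b} + b.X + a.0))) + a.0) has moves —a→ s3, —b→ s0, —b→ s4
  s3 = 0 has moves ∅
  s4 = a.0 has moves —a→ s3
Q's transition system — 5 states:
  t0 = rec X. b.b.(b.a.0 + (0\{b} + b.X)) has moves —b→ t1
  t1 = b.(b.a.0 + (0\{b} + b.(rec X. b.b.(b.a.0 + (0\{b} + b.X))))) has moves —b→ t2
  t2 = b.a.0 + (0\{b} + b.(rec X. b.b.(b.a.0 + (0\{b} + b.X)))) has moves —b→ t0, —b→ t3
  t3 = a.0 has moves —a→ t4
  t4 = 0 has moves ∅
Executing bba from P (initial set {s0}):
  after b @ step 1: {s1}
  after b @ step 2: {s2}
  after a @ step 3: {s3}
  — P admits the full trace.
Executing bba from Q (initial set {t0}):
  after b @ step 1: {t1}
  after b @ step 2: {t2}
  after a @ step 3: ∅ (Q stuck)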